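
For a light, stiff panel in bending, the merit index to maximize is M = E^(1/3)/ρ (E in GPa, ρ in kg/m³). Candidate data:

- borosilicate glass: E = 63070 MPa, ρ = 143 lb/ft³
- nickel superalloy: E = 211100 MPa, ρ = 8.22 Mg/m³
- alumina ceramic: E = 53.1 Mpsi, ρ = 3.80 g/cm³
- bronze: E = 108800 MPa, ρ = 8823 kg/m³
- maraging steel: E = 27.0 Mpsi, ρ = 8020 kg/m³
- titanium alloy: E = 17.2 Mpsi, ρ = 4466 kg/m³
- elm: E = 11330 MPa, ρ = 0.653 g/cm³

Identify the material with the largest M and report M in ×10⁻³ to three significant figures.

elm, M = 3.44×10⁻³

Putting every candidate on a common basis:
  borosilicate glass: E = 63.07 GPa, ρ = 2291 kg/m³
  nickel superalloy: E = 211.1 GPa, ρ = 8220 kg/m³
  alumina ceramic: E = 366.1 GPa, ρ = 3800 kg/m³
  bronze: E = 108.8 GPa, ρ = 8823 kg/m³
  maraging steel: E = 186.2 GPa, ρ = 8020 kg/m³
  titanium alloy: E = 118.6 GPa, ρ = 4466 kg/m³
  elm: E = 11.33 GPa, ρ = 653.0 kg/m³
  elm: M = 3.44×10⁻³
  alumina ceramic: M = 1.88×10⁻³
  borosilicate glass: M = 1.74×10⁻³
  titanium alloy: M = 1.10×10⁻³
  nickel superalloy: M = 0.724×10⁻³
  maraging steel: M = 0.712×10⁻³
  bronze: M = 0.541×10⁻³
Highest index: elm.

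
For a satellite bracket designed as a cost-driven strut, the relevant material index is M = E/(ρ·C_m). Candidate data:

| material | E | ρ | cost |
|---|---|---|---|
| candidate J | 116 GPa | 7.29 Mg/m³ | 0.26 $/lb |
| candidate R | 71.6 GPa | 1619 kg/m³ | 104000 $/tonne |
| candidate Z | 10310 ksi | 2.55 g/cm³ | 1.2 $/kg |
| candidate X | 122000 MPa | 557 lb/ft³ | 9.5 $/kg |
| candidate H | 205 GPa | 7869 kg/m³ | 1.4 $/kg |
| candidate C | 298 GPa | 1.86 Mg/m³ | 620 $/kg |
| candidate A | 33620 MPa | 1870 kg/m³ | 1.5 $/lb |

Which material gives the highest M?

After converting to SI:
  candidate J: E = 116.0 GPa, ρ = 7290 kg/m³, cost = 0.5732 $/kg
  candidate R: E = 71.60 GPa, ρ = 1619 kg/m³, cost = 104.0 $/kg
  candidate Z: E = 71.08 GPa, ρ = 2550 kg/m³, cost = 1.200 $/kg
  candidate X: E = 122.0 GPa, ρ = 8922 kg/m³, cost = 9.500 $/kg
  candidate H: E = 205.0 GPa, ρ = 7869 kg/m³, cost = 1.400 $/kg
  candidate C: E = 298.0 GPa, ρ = 1860 kg/m³, cost = 620.0 $/kg
  candidate A: E = 33.62 GPa, ρ = 1870 kg/m³, cost = 3.307 $/kg
  candidate J: M = 27.8 MN·m per $
  candidate Z: M = 23.2 MN·m per $
  candidate H: M = 18.6 MN·m per $
  candidate A: M = 5.44 MN·m per $
  candidate X: M = 1.44 MN·m per $
  candidate R: M = 0.425 MN·m per $
  candidate C: M = 0.258 MN·m per $
The maximum is for candidate J.

candidate J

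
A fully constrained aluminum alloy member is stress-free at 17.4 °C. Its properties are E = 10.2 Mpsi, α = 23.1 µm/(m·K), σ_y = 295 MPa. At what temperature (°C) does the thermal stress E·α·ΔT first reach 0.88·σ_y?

E = 10.2 Mpsi = 70.33 GPa.
E·α·ΔT = 259.6 MPa ⇒ ΔT = 259.6 / (70.33×10³ × 23.1×10⁻⁶) = 159.8 K.
T = 17.4 + 159.8 = 177.2 °C.

177 °C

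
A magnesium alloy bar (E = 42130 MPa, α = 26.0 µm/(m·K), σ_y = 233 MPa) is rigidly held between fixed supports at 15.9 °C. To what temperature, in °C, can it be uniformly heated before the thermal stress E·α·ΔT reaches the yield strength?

E = 42130 MPa = 42.13 GPa.
E·α·ΔT = 233.0 MPa ⇒ ΔT = 233.0 / (42.13×10³ × 26.0×10⁻⁶) = 212.7 K.
T = 15.9 + 212.7 = 228.6 °C.

229 °C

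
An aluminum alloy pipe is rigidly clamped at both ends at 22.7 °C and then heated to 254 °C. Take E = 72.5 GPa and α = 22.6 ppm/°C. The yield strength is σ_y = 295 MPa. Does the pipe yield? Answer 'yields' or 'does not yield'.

ΔT = 231.3 K. Constrained thermal stress σ = E·α·ΔT = 72.50×10³ MPa × 22.6×10⁻⁶ × 231.3 = 379 MPa (compressive).
Compare to σ_y = 295 MPa: σ ≥ σ_y, so it yields.

yields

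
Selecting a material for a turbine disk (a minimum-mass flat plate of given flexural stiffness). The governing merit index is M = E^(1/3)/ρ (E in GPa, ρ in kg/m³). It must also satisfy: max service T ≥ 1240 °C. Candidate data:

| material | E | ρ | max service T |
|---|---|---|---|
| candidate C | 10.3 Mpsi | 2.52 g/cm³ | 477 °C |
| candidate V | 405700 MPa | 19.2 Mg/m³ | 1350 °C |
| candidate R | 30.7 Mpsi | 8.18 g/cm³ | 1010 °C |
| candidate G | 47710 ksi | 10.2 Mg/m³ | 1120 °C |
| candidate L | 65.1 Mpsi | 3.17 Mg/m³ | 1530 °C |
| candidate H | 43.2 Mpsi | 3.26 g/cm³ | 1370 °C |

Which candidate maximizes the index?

candidate L

Screen on constraints: max service T ≥ 1240 °C. Survivors: candidate V, candidate L, candidate H.
In SI units:
  candidate V: E = 405.7 GPa, ρ = 19200 kg/m³
  candidate L: E = 448.8 GPa, ρ = 3170 kg/m³
  candidate H: E = 297.9 GPa, ρ = 3260 kg/m³
  candidate L: M = 2.42×10⁻³
  candidate H: M = 2.05×10⁻³
  candidate V: M = 0.386×10⁻³
Candidate L ranks first.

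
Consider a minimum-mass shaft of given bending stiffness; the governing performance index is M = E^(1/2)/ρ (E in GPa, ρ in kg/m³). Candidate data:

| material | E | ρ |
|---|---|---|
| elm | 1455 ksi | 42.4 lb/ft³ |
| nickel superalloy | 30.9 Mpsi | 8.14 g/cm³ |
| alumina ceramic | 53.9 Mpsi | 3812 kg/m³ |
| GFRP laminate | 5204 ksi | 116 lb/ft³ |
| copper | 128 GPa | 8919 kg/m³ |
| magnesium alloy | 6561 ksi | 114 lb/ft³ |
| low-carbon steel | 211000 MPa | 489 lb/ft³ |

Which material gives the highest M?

Putting every candidate on a common basis:
  elm: E = 10.03 GPa, ρ = 679.2 kg/m³
  nickel superalloy: E = 213.0 GPa, ρ = 8140 kg/m³
  alumina ceramic: E = 371.6 GPa, ρ = 3812 kg/m³
  GFRP laminate: E = 35.88 GPa, ρ = 1858 kg/m³
  copper: E = 128.0 GPa, ρ = 8919 kg/m³
  magnesium alloy: E = 45.24 GPa, ρ = 1826 kg/m³
  low-carbon steel: E = 211.0 GPa, ρ = 7833 kg/m³
  alumina ceramic: M = 5.06×10⁻³
  elm: M = 4.66×10⁻³
  magnesium alloy: M = 3.68×10⁻³
  GFRP laminate: M = 3.22×10⁻³
  low-carbon steel: M = 1.85×10⁻³
  nickel superalloy: M = 1.79×10⁻³
  copper: M = 1.27×10⁻³
The maximum is for alumina ceramic.

alumina ceramic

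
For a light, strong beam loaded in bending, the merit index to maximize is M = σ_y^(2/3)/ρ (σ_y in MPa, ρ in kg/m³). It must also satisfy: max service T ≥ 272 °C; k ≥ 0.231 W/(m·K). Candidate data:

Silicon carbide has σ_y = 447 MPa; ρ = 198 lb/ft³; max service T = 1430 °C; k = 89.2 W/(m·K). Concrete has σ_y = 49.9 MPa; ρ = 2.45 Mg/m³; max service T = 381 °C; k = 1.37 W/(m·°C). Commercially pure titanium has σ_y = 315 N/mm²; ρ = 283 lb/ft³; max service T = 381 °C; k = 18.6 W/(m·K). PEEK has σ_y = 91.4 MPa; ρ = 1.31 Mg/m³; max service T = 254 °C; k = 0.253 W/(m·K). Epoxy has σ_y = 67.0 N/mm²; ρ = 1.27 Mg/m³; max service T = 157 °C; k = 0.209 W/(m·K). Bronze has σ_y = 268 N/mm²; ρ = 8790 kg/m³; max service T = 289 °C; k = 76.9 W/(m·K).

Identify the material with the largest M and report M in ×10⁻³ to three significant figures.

Screen on constraints: max service T ≥ 272 °C; k ≥ 0.231 W/(m·K). Survivors: silicon carbide, concrete, commercially pure titanium, bronze.
Putting every candidate on a common basis:
  silicon carbide: σ_y = 447.0 MPa, ρ = 3172 kg/m³
  concrete: σ_y = 49.90 MPa, ρ = 2450 kg/m³
  commercially pure titanium: σ_y = 315.0 MPa, ρ = 4533 kg/m³
  bronze: σ_y = 268.0 MPa, ρ = 8790 kg/m³
  silicon carbide: M = 18.4×10⁻³
  commercially pure titanium: M = 10.2×10⁻³
  concrete: M = 5.53×10⁻³
  bronze: M = 4.73×10⁻³
Silicon carbide has the largest M.

silicon carbide, M = 18.4×10⁻³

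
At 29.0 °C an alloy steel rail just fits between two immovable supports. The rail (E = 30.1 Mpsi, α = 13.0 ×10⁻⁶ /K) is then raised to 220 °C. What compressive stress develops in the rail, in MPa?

515 MPa

E = 30.1 Mpsi = 207.5 GPa.
ΔT = 191.0 K. Constrained thermal stress σ = E·α·ΔT = 207.5×10³ MPa × 13.0×10⁻⁶ × 191.0 = 515 MPa (compressive).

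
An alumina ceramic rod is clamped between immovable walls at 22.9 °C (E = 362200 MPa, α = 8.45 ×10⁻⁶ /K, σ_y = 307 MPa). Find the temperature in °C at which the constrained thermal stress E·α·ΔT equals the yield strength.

123 °C

E = 362200 MPa = 362.2 GPa.
E·α·ΔT = 307.0 MPa ⇒ ΔT = 307.0 / (362.2×10³ × 8.45×10⁻⁶) = 100.3 K.
T = 22.9 + 100.3 = 123.2 °C.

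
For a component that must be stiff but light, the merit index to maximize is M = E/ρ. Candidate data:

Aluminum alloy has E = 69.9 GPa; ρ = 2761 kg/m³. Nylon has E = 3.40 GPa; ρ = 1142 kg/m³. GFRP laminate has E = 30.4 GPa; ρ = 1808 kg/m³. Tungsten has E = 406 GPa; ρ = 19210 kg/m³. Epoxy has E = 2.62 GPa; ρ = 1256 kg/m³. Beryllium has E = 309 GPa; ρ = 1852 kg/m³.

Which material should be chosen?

Per-candidate index values:
  beryllium: M = 167 MN·m/kg
  aluminum alloy: M = 25.3 MN·m/kg
  tungsten: M = 21.1 MN·m/kg
  GFRP laminate: M = 16.8 MN·m/kg
  nylon: M = 2.98 MN·m/kg
  epoxy: M = 2.09 MN·m/kg
The maximum is for beryllium.

beryllium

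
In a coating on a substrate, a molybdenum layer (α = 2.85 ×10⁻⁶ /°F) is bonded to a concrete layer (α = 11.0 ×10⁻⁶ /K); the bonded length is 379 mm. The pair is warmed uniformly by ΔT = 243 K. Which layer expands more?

molybdenum: α = 2.85×10⁻⁶/°F × 9/5 = 5.13×10⁻⁶/K.
α(molybdenum) = 5.13×10⁻⁶/K vs α(concrete) = 11.0×10⁻⁶/K.
Higher α expands more for the same ΔT: concrete.

concrete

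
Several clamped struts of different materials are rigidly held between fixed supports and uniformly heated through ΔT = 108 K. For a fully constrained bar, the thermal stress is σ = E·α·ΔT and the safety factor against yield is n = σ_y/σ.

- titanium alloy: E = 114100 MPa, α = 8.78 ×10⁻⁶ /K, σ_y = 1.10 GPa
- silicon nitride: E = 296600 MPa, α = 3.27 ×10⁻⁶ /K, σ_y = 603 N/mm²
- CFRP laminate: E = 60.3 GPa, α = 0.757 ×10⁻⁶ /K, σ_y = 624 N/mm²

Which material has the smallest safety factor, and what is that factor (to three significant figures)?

silicon nitride, n = 5.76

In consistent units (E in GPa, α in ×10⁻⁶/K, σ_y in MPa):
  titanium alloy: E = 114.1, α = 8.78, σ_y = 1100 → σ = 108 MPa, n = 10.2
  silicon nitride: E = 296.6, α = 3.27, σ_y = 603.0 → σ = 105 MPa, n = 5.76
  CFRP laminate: E = 60.30, α = 0.757, σ_y = 624.0 → σ = 4.93 MPa, n = 127
Smallest n: silicon nitride with n = 5.76.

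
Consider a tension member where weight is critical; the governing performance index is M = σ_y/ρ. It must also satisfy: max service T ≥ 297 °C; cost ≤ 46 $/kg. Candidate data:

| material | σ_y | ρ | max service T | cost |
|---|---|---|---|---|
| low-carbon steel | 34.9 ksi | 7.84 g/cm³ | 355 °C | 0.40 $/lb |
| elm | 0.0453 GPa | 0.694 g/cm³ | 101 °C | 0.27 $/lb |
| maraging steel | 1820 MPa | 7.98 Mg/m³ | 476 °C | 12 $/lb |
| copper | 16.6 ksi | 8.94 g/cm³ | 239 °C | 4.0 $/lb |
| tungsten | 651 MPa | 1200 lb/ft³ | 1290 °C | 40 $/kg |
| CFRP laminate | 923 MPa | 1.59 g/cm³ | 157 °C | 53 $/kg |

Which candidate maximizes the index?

Screen on constraints: max service T ≥ 297 °C; cost ≤ 46 $/kg. Survivors: low-carbon steel, maraging steel, tungsten.
After converting to SI:
  low-carbon steel: σ_y = 240.6 MPa, ρ = 7840 kg/m³
  maraging steel: σ_y = 1820 MPa, ρ = 7980 kg/m³
  tungsten: σ_y = 651.0 MPa, ρ = 19220 kg/m³
  maraging steel: M = 228 kN·m/kg
  tungsten: M = 33.9 kN·m/kg
  low-carbon steel: M = 30.7 kN·m/kg
The maximum is for maraging steel.

maraging steel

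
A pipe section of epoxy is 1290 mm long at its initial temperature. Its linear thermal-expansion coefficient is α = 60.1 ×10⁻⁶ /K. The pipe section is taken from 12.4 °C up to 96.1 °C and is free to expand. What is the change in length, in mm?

6.49 mm

ΔT = 96.1 − 12.4 = 83.70 K.
ΔL = α·L₀·ΔT = 60.1×10⁻⁶ × 1290 mm × 83.70 K = 6.49 mm.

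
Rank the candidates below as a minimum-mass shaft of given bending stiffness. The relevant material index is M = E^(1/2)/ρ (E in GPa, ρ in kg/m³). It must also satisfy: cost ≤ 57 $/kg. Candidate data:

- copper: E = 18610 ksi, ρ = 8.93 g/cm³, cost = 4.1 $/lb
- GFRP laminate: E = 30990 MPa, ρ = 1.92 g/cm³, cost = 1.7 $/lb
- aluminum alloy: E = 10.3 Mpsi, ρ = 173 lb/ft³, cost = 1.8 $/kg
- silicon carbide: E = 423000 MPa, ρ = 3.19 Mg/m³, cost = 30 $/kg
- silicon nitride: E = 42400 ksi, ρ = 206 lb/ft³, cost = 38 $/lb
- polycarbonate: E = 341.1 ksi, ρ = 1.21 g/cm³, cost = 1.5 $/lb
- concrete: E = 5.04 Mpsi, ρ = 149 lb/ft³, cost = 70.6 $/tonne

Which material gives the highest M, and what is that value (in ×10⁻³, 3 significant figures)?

silicon carbide, M = 6.45×10⁻³

Screen on constraints: cost ≤ 57 $/kg. Survivors: copper, GFRP laminate, aluminum alloy, silicon carbide, polycarbonate, concrete.
Putting every candidate on a common basis:
  copper: E = 128.3 GPa, ρ = 8930 kg/m³
  GFRP laminate: E = 30.99 GPa, ρ = 1920 kg/m³
  aluminum alloy: E = 71.02 GPa, ρ = 2771 kg/m³
  silicon carbide: E = 423.0 GPa, ρ = 3190 kg/m³
  polycarbonate: E = 2.352 GPa, ρ = 1210 kg/m³
  concrete: E = 34.75 GPa, ρ = 2387 kg/m³
  silicon carbide: M = 6.45×10⁻³
  aluminum alloy: M = 3.04×10⁻³
  GFRP laminate: M = 2.90×10⁻³
  concrete: M = 2.47×10⁻³
  copper: M = 1.27×10⁻³
  polycarbonate: M = 1.27×10⁻³
Highest index: silicon carbide.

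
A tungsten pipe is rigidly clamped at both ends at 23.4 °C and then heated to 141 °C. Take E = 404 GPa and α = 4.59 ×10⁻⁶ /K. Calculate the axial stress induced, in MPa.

ΔT = 117.6 K. Constrained thermal stress σ = E·α·ΔT = 404.0×10³ MPa × 4.59×10⁻⁶ × 117.6 = 218 MPa (compressive).

218 MPa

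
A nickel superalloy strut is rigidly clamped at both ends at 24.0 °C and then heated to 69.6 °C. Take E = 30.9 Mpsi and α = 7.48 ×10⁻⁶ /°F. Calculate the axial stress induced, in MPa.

131 MPa

E = 30.9 Mpsi = 213.0 GPa.
α = 7.48×10⁻⁶/°F × 9/5 = 13.5×10⁻⁶/K.
ΔT = 45.60 K. Constrained thermal stress σ = E·α·ΔT = 213.0×10³ MPa × 13.5×10⁻⁶ × 45.60 = 131 MPa (compressive).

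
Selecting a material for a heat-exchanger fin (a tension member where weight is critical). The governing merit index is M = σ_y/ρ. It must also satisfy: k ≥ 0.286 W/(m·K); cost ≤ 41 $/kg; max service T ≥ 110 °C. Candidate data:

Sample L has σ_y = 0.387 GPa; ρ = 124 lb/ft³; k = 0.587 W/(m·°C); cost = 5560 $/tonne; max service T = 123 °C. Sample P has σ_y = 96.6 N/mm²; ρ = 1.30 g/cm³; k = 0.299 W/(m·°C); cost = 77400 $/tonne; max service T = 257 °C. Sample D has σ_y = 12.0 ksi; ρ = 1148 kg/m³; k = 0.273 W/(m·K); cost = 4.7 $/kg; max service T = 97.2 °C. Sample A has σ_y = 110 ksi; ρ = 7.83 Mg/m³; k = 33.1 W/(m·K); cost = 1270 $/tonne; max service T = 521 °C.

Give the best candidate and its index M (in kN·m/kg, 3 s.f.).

Screen on constraints: k ≥ 0.286 W/(m·K); cost ≤ 41 $/kg; max service T ≥ 110 °C. Survivors: sample L, sample A.
Convert each candidate to consistent units, then evaluate M:
  sample L: σ_y = 387.0 MPa, ρ = 1986 kg/m³
  sample A: σ_y = 758.4 MPa, ρ = 7830 kg/m³
  sample L: M = 195 kN·m/kg
  sample A: M = 96.9 kN·m/kg
Sample L has the largest M.

sample L, M = 195 kN·m/kg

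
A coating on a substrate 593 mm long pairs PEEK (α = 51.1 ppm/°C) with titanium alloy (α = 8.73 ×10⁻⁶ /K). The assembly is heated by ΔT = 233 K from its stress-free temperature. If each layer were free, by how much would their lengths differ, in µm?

5850 µm

Δα = |51.1 − 8.73|×10⁻⁶/K = 42.4×10⁻⁶/K.
ΔL_mismatch = Δα·L·ΔT = 42.4×10⁻⁶ × 593.0 mm × 233.0 K = 5850 µm.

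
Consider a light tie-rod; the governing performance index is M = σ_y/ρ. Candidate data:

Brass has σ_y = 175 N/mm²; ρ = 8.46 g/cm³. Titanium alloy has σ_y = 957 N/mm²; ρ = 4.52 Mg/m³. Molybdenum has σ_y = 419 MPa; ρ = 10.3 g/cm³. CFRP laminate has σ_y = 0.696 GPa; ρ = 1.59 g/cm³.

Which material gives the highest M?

CFRP laminate

Convert each candidate to consistent units, then evaluate M:
  brass: σ_y = 175.0 MPa, ρ = 8460 kg/m³
  titanium alloy: σ_y = 957.0 MPa, ρ = 4520 kg/m³
  molybdenum: σ_y = 419.0 MPa, ρ = 10300 kg/m³
  CFRP laminate: σ_y = 696.0 MPa, ρ = 1590 kg/m³
  CFRP laminate: M = 438 kN·m/kg
  titanium alloy: M = 212 kN·m/kg
  molybdenum: M = 40.7 kN·m/kg
  brass: M = 20.7 kN·m/kg
CFRP laminate ranks first.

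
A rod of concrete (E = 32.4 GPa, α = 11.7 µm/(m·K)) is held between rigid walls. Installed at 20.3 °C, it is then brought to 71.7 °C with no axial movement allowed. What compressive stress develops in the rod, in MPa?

19.5 MPa

ΔT = 51.40 K. Constrained thermal stress σ = E·α·ΔT = 32.40×10³ MPa × 11.7×10⁻⁶ × 51.40 = 19.5 MPa (compressive).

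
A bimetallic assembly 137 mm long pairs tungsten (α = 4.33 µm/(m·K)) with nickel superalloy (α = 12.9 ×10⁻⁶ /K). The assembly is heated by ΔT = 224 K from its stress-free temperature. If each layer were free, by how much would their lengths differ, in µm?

Δα = |4.33 − 12.9|×10⁻⁶/K = 8.57×10⁻⁶/K.
ΔL_mismatch = Δα·L·ΔT = 8.57×10⁻⁶ × 137.0 mm × 224.0 K = 263 µm.

263 µm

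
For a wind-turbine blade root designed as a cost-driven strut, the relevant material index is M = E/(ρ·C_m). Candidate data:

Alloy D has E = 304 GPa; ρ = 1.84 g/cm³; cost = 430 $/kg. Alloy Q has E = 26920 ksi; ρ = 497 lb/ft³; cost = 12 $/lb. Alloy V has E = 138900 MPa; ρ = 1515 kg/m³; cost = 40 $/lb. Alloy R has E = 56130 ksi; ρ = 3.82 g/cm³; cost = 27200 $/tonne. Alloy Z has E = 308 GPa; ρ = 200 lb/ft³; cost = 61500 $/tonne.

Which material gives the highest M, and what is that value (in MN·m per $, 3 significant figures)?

alloy R, M = 3.72 MN·m per $

In SI units:
  alloy D: E = 304.0 GPa, ρ = 1840 kg/m³, cost = 430.0 $/kg
  alloy Q: E = 185.6 GPa, ρ = 7961 kg/m³, cost = 26.46 $/kg
  alloy V: E = 138.9 GPa, ρ = 1515 kg/m³, cost = 88.18 $/kg
  alloy R: E = 387.0 GPa, ρ = 3820 kg/m³, cost = 27.20 $/kg
  alloy Z: E = 308.0 GPa, ρ = 3204 kg/m³, cost = 61.50 $/kg
  alloy R: M = 3.72 MN·m per $
  alloy Z: M = 1.56 MN·m per $
  alloy V: M = 1.04 MN·m per $
  alloy Q: M = 0.881 MN·m per $
  alloy D: M = 0.384 MN·m per $
Alloy R ranks first.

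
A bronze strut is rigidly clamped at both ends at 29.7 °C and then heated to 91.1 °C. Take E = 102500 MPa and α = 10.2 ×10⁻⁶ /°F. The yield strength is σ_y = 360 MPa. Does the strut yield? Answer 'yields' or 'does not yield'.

E = 102500 MPa = 102.5 GPa.
α = 10.2×10⁻⁶/°F × 9/5 = 18.4×10⁻⁶/K.
ΔT = 61.40 K. Constrained thermal stress σ = E·α·ΔT = 102.5×10³ MPa × 18.4×10⁻⁶ × 61.40 = 116 MPa (compressive).
Compare to σ_y = 360 MPa: σ < σ_y, so it does not yield.

does not yield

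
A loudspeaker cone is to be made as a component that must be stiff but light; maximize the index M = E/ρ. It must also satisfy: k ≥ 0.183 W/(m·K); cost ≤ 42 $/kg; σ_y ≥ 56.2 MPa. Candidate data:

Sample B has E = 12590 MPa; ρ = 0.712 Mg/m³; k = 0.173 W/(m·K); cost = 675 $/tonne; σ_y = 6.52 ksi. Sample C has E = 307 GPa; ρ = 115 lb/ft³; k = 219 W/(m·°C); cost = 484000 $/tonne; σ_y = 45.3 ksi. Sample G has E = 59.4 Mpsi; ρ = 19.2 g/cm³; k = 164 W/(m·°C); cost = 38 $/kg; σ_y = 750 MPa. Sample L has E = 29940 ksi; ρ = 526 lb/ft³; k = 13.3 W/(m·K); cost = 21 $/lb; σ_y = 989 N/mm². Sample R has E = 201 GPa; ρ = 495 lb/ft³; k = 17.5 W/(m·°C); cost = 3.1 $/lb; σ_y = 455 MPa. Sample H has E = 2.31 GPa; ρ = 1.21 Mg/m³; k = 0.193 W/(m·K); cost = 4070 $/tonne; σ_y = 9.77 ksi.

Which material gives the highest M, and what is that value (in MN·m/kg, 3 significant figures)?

Screen on constraints: k ≥ 0.183 W/(m·K); cost ≤ 42 $/kg; σ_y ≥ 56.2 MPa. Survivors: sample G, sample R, sample H.
Convert each candidate to consistent units, then evaluate M:
  sample G: E = 409.5 GPa, ρ = 19200 kg/m³
  sample R: E = 201.0 GPa, ρ = 7929 kg/m³
  sample H: E = 2.310 GPa, ρ = 1210 kg/m³
  sample R: M = 25.3 MN·m/kg
  sample G: M = 21.3 MN·m/kg
  sample H: M = 1.91 MN·m/kg
Sample R has the largest M.

sample R, M = 25.3 MN·m/kg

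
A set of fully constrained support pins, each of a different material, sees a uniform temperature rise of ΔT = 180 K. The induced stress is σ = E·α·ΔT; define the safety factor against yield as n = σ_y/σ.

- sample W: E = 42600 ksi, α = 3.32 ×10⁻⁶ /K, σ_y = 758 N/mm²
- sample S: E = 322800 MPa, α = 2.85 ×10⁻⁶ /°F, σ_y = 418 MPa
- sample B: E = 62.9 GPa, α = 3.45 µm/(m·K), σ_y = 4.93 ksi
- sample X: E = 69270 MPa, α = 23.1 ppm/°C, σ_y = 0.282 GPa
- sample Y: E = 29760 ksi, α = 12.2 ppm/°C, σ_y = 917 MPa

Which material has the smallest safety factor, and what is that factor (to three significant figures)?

Per material, after unit conversion:
  sample W: E = 293.7, α = 3.32, σ_y = 758.0 → σ = 176 MPa, n = 4.32
  sample S: E = 322.8, α = 5.13, σ_y = 418.0 → σ = 298 MPa, n = 1.40
  sample B: E = 62.90, α = 3.45, σ_y = 33.99 → σ = 39.1 MPa, n = 0.870
  sample X: E = 69.27, α = 23.1, σ_y = 282.0 → σ = 288 MPa, n = 0.979
  sample Y: E = 205.2, α = 12.2, σ_y = 917.0 → σ = 451 MPa, n = 2.04
Sample B has the lowest safety factor, n = 0.870.

sample B, n = 0.870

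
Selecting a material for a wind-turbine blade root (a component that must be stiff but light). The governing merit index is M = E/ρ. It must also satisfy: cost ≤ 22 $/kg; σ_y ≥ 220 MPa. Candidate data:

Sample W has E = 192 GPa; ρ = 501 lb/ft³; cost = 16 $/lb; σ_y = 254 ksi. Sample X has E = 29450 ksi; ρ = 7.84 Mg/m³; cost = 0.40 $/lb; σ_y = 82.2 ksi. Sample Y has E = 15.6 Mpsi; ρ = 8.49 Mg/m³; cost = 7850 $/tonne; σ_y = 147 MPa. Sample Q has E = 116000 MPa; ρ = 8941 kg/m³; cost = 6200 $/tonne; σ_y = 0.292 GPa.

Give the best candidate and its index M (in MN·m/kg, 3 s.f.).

sample X, M = 25.9 MN·m/kg

Screen on constraints: cost ≤ 22 $/kg; σ_y ≥ 220 MPa. Survivors: sample X, sample Q.
Putting every candidate on a common basis:
  sample X: E = 203.1 GPa, ρ = 7840 kg/m³
  sample Q: E = 116.0 GPa, ρ = 8941 kg/m³
  sample X: M = 25.9 MN·m/kg
  sample Q: M = 13.0 MN·m/kg
Highest index: sample X.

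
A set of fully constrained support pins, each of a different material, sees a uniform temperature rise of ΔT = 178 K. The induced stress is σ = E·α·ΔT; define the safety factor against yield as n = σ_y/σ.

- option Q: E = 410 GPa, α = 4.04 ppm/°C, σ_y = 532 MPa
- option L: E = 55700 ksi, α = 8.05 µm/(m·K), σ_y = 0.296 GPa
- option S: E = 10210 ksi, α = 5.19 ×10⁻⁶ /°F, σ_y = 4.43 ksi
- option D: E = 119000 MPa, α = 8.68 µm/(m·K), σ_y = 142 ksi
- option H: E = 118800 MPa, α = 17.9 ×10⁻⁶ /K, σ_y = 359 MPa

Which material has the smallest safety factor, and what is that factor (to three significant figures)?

Converting E to GPa, α to ×10⁻⁶/K, σ_y to MPa, then σ and n for each:
  option Q: E = 410.0, α = 4.04, σ_y = 532.0 → σ = 295 MPa, n = 1.80
  option L: E = 384.0, α = 8.05, σ_y = 296.0 → σ = 550 MPa, n = 0.538
  option S: E = 70.40, α = 9.34, σ_y = 30.54 → σ = 117 MPa, n = 0.261
  option D: E = 119.0, α = 8.68, σ_y = 979.1 → σ = 184 MPa, n = 5.33
  option H: E = 118.8, α = 17.9, σ_y = 359.0 → σ = 379 MPa, n = 0.948
The minimum is option S at n = 0.261.

option S, n = 0.261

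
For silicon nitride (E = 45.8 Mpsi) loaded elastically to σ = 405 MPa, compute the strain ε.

1.28×10⁻³

E = 45.8 Mpsi = 315.8 GPa = 315800 MPa.
ε = σ/E = 405 / 315800 = 1.28×10⁻³.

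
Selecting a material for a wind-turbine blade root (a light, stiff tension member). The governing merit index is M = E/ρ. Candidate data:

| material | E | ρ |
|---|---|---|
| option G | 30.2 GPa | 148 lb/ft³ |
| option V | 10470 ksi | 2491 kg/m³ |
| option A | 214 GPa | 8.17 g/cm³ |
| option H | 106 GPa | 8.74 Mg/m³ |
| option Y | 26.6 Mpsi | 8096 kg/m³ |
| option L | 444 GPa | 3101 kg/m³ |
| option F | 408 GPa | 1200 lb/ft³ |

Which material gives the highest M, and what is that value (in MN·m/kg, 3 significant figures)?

In SI units:
  option G: E = 30.20 GPa, ρ = 2371 kg/m³
  option V: E = 72.19 GPa, ρ = 2491 kg/m³
  option A: E = 214.0 GPa, ρ = 8170 kg/m³
  option H: E = 106.0 GPa, ρ = 8740 kg/m³
  option Y: E = 183.4 GPa, ρ = 8096 kg/m³
  option L: E = 444.0 GPa, ρ = 3101 kg/m³
  option F: E = 408.0 GPa, ρ = 19220 kg/m³
  option L: M = 143 MN·m/kg
  option V: M = 29.0 MN·m/kg
  option A: M = 26.2 MN·m/kg
  option Y: M = 22.7 MN·m/kg
  option F: M = 21.2 MN·m/kg
  option G: M = 12.7 MN·m/kg
  option H: M = 12.1 MN·m/kg
Highest index: option L.

option L, M = 143 MN·m/kg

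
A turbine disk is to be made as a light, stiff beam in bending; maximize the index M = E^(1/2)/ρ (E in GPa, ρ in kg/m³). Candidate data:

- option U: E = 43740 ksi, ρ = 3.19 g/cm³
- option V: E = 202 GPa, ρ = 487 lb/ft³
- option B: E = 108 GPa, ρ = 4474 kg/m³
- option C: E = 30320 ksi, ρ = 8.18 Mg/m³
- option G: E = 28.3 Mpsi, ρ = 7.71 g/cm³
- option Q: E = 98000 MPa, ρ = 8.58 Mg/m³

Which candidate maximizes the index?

option U

Normalizing units and computing the index:
  option U: E = 301.6 GPa, ρ = 3190 kg/m³
  option V: E = 202.0 GPa, ρ = 7801 kg/m³
  option B: E = 108.0 GPa, ρ = 4474 kg/m³
  option C: E = 209.0 GPa, ρ = 8180 kg/m³
  option G: E = 195.1 GPa, ρ = 7710 kg/m³
  option Q: E = 98.00 GPa, ρ = 8580 kg/m³
  option U: M = 5.44×10⁻³
  option B: M = 2.32×10⁻³
  option V: M = 1.82×10⁻³
  option G: M = 1.81×10⁻³
  option C: M = 1.77×10⁻³
  option Q: M = 1.15×10⁻³
The maximum is for option U.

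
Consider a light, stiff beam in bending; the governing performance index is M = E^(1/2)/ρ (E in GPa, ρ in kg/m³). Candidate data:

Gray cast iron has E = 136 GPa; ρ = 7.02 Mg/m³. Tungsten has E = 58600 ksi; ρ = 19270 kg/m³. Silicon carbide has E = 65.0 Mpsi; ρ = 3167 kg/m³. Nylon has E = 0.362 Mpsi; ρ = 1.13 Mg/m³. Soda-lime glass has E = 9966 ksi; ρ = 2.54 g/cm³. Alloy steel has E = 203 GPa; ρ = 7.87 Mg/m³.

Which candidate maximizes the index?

silicon carbide

Putting every candidate on a common basis:
  gray cast iron: E = 136.0 GPa, ρ = 7020 kg/m³
  tungsten: E = 404.0 GPa, ρ = 19270 kg/m³
  silicon carbide: E = 448.2 GPa, ρ = 3167 kg/m³
  nylon: E = 2.496 GPa, ρ = 1130 kg/m³
  soda-lime glass: E = 68.71 GPa, ρ = 2540 kg/m³
  alloy steel: E = 203.0 GPa, ρ = 7870 kg/m³
  silicon carbide: M = 6.68×10⁻³
  soda-lime glass: M = 3.26×10⁻³
  alloy steel: M = 1.81×10⁻³
  gray cast iron: M = 1.66×10⁻³
  nylon: M = 1.40×10⁻³
  tungsten: M = 1.04×10⁻³
Silicon carbide has the largest M.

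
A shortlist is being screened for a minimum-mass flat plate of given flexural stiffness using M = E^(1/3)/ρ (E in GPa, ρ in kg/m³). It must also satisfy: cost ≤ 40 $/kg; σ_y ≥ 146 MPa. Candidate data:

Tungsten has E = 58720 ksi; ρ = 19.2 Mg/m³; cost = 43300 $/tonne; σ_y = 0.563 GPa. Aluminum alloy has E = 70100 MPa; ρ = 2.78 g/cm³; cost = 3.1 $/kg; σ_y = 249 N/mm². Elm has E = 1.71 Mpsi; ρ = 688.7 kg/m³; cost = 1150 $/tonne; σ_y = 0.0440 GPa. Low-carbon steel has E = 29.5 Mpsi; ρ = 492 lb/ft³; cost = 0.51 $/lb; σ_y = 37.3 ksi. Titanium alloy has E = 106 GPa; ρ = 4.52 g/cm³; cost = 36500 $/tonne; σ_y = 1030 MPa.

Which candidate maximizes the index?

aluminum alloy

Screen on constraints: cost ≤ 40 $/kg; σ_y ≥ 146 MPa. Survivors: aluminum alloy, low-carbon steel, titanium alloy.
Putting every candidate on a common basis:
  aluminum alloy: E = 70.10 GPa, ρ = 2780 kg/m³
  low-carbon steel: E = 203.4 GPa, ρ = 7881 kg/m³
  titanium alloy: E = 106.0 GPa, ρ = 4520 kg/m³
  aluminum alloy: M = 1.48×10⁻³
  titanium alloy: M = 1.05×10⁻³
  low-carbon steel: M = 0.746×10⁻³
Aluminum alloy ranks first.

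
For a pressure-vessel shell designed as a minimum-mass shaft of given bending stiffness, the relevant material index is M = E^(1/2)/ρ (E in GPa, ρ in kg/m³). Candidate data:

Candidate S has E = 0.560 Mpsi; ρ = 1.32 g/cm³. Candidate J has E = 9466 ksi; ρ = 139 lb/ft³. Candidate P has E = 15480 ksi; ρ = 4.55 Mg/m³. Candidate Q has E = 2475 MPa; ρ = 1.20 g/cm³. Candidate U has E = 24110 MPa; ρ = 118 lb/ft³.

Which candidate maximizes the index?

In SI units:
  candidate S: E = 3.861 GPa, ρ = 1320 kg/m³
  candidate J: E = 65.27 GPa, ρ = 2227 kg/m³
  candidate P: E = 106.7 GPa, ρ = 4550 kg/m³
  candidate Q: E = 2.475 GPa, ρ = 1200 kg/m³
  candidate U: E = 24.11 GPa, ρ = 1890 kg/m³
  candidate J: M = 3.63×10⁻³
  candidate U: M = 2.60×10⁻³
  candidate P: M = 2.27×10⁻³
  candidate S: M = 1.49×10⁻³
  candidate Q: M = 1.31×10⁻³
Candidate J has the largest M.

candidate J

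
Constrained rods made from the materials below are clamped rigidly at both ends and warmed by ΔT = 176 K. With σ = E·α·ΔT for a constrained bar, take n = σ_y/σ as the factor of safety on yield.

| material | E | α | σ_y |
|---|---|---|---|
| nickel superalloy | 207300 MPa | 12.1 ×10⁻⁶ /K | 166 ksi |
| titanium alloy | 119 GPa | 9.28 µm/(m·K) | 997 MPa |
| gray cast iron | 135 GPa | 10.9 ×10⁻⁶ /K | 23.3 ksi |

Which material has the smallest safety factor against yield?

gray cast iron

Per material, after unit conversion:
  nickel superalloy: E = 207.3, α = 12.1, σ_y = 1145 → σ = 441 MPa, n = 2.59
  titanium alloy: E = 119.0, α = 9.28, σ_y = 997.0 → σ = 194 MPa, n = 5.13
  gray cast iron: E = 135.0, α = 10.9, σ_y = 160.6 → σ = 259 MPa, n = 0.620
Gray cast iron has the lowest safety factor, n = 0.620.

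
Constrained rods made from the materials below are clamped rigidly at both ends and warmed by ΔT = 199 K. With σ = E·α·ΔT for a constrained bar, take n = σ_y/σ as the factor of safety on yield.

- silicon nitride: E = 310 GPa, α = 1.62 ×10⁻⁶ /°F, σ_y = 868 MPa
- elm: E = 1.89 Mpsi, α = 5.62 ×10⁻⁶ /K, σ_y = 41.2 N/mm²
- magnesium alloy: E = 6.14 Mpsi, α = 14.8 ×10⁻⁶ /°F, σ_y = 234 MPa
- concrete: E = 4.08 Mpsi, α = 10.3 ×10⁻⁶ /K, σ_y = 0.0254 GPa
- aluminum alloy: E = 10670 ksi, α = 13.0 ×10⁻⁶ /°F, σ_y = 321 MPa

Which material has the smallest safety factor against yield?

With everything in SI (GPa, ×10⁻⁶/K, MPa):
  silicon nitride: E = 310.0, α = 2.92, σ_y = 868.0 → σ = 180 MPa, n = 4.83
  elm: E = 13.03, α = 5.62, σ_y = 41.20 → σ = 14.6 MPa, n = 2.83
  magnesium alloy: E = 42.33, α = 26.6, σ_y = 234.0 → σ = 224 MPa, n = 1.04
  concrete: E = 28.13, α = 10.3, σ_y = 25.40 → σ = 57.7 MPa, n = 0.441
  aluminum alloy: E = 73.57, α = 23.4, σ_y = 321.0 → σ = 343 MPa, n = 0.937
The minimum is concrete at n = 0.441.

concrete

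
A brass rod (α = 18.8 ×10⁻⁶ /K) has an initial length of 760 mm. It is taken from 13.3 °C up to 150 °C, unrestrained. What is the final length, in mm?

ΔT = 150 − 13.3 = 136.7 K.
ΔL = α·L₀·ΔT = 18.8×10⁻⁶ × 760 mm × 136.7 K = 1.95 mm.
L = L₀ + ΔL = 760 + 1.95 = 761.95 mm.

761.95 mm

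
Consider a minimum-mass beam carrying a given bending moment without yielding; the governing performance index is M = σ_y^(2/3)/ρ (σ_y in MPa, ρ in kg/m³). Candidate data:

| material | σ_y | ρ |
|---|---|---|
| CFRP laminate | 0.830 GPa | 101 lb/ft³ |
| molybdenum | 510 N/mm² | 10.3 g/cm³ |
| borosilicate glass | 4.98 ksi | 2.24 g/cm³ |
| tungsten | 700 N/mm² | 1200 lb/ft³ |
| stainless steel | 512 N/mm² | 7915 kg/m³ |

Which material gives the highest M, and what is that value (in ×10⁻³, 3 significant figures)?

CFRP laminate, M = 54.6×10⁻³

Convert each candidate to consistent units, then evaluate M:
  CFRP laminate: σ_y = 830.0 MPa, ρ = 1618 kg/m³
  molybdenum: σ_y = 510.0 MPa, ρ = 10300 kg/m³
  borosilicate glass: σ_y = 34.34 MPa, ρ = 2240 kg/m³
  tungsten: σ_y = 700.0 MPa, ρ = 19220 kg/m³
  stainless steel: σ_y = 512.0 MPa, ρ = 7915 kg/m³
  CFRP laminate: M = 54.6×10⁻³
  stainless steel: M = 8.09×10⁻³
  molybdenum: M = 6.20×10⁻³
  borosilicate glass: M = 4.72×10⁻³
  tungsten: M = 4.10×10⁻³
The maximum is for CFRP laminate.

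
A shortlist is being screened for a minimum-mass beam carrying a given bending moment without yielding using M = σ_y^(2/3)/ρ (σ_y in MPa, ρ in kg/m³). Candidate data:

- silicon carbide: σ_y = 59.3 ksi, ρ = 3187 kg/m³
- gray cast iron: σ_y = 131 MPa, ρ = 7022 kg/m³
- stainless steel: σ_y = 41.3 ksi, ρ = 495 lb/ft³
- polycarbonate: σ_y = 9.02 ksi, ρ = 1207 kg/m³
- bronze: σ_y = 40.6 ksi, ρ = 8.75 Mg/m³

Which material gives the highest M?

silicon carbide

Normalizing units and computing the index:
  silicon carbide: σ_y = 408.9 MPa, ρ = 3187 kg/m³
  gray cast iron: σ_y = 131.0 MPa, ρ = 7022 kg/m³
  stainless steel: σ_y = 284.8 MPa, ρ = 7929 kg/m³
  polycarbonate: σ_y = 62.19 MPa, ρ = 1207 kg/m³
  bronze: σ_y = 279.9 MPa, ρ = 8750 kg/m³
  silicon carbide: M = 17.3×10⁻³
  polycarbonate: M = 13.0×10⁻³
  stainless steel: M = 5.46×10⁻³
  bronze: M = 4.89×10⁻³
  gray cast iron: M = 3.67×10⁻³
Silicon carbide has the largest M.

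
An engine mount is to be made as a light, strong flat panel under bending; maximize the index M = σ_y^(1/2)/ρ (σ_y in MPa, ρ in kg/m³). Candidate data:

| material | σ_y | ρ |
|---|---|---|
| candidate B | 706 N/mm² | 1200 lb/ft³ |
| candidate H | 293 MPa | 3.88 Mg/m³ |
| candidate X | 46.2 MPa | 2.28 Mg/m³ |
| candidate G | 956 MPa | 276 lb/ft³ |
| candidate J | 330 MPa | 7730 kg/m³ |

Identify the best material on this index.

candidate G

Putting every candidate on a common basis:
  candidate B: σ_y = 706.0 MPa, ρ = 19220 kg/m³
  candidate H: σ_y = 293.0 MPa, ρ = 3880 kg/m³
  candidate X: σ_y = 46.20 MPa, ρ = 2280 kg/m³
  candidate G: σ_y = 956.0 MPa, ρ = 4421 kg/m³
  candidate J: σ_y = 330.0 MPa, ρ = 7730 kg/m³
  candidate G: M = 6.99×10⁻³
  candidate H: M = 4.41×10⁻³
  candidate X: M = 2.98×10⁻³
  candidate J: M = 2.35×10⁻³
  candidate B: M = 1.38×10⁻³
Candidate G has the largest M.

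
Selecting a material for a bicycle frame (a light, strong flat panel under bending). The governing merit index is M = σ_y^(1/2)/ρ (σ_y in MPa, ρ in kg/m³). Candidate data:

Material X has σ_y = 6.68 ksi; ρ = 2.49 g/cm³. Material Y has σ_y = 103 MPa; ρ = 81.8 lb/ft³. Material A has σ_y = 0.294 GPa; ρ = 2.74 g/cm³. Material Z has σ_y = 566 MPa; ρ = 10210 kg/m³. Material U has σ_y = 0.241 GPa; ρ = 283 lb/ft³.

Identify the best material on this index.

material Y

In SI units:
  material X: σ_y = 46.06 MPa, ρ = 2490 kg/m³
  material Y: σ_y = 103.0 MPa, ρ = 1310 kg/m³
  material A: σ_y = 294.0 MPa, ρ = 2740 kg/m³
  material Z: σ_y = 566.0 MPa, ρ = 10210 kg/m³
  material U: σ_y = 241.0 MPa, ρ = 4533 kg/m³
  material Y: M = 7.75×10⁻³
  material A: M = 6.26×10⁻³
  material U: M = 3.42×10⁻³
  material X: M = 2.73×10⁻³
  material Z: M = 2.33×10⁻³
Highest index: material Y.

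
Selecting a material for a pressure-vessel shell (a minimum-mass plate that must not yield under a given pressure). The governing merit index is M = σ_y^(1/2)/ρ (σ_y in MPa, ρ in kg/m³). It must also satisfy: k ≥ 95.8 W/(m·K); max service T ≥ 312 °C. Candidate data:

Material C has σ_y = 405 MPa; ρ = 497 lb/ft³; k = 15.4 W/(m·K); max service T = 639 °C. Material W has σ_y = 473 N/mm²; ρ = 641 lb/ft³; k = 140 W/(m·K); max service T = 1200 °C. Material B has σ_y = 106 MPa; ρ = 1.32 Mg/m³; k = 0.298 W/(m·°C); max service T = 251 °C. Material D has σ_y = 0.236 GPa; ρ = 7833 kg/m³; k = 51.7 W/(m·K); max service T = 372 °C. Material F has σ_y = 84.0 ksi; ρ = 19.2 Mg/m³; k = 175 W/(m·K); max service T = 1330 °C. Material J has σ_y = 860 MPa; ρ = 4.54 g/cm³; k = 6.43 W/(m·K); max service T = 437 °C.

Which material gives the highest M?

Screen on constraints: k ≥ 95.8 W/(m·K); max service T ≥ 312 °C. Survivors: material W, material F.
Convert each candidate to consistent units, then evaluate M:
  material W: σ_y = 473.0 MPa, ρ = 10270 kg/m³
  material F: σ_y = 579.2 MPa, ρ = 19200 kg/m³
  material W: M = 2.12×10⁻³
  material F: M = 1.25×10⁻³
The maximum is for material W.

material W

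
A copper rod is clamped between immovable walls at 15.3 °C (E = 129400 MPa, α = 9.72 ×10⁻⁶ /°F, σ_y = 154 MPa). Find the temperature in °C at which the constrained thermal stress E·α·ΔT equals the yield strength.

83.3 °C

E = 129400 MPa = 129.4 GPa.
α = 9.72×10⁻⁶/°F × 9/5 = 17.5×10⁻⁶/K.
E·α·ΔT = 154.0 MPa ⇒ ΔT = 154.0 / (129.4×10³ × 17.5×10⁻⁶) = 68.02 K.
T = 15.3 + 68.02 = 83.32 °C.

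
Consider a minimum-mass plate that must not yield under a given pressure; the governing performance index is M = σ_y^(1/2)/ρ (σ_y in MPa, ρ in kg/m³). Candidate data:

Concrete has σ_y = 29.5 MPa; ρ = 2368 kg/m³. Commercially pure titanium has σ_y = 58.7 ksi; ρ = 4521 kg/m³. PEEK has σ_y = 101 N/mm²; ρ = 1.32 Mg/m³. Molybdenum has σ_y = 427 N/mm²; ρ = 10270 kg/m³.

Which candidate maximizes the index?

PEEK

After converting to SI:
  concrete: σ_y = 29.50 MPa, ρ = 2368 kg/m³
  commercially pure titanium: σ_y = 404.7 MPa, ρ = 4521 kg/m³
  PEEK: σ_y = 101.0 MPa, ρ = 1320 kg/m³
  molybdenum: σ_y = 427.0 MPa, ρ = 10270 kg/m³
  PEEK: M = 7.61×10⁻³
  commercially pure titanium: M = 4.45×10⁻³
  concrete: M = 2.29×10⁻³
  molybdenum: M = 2.01×10⁻³
PEEK ranks first.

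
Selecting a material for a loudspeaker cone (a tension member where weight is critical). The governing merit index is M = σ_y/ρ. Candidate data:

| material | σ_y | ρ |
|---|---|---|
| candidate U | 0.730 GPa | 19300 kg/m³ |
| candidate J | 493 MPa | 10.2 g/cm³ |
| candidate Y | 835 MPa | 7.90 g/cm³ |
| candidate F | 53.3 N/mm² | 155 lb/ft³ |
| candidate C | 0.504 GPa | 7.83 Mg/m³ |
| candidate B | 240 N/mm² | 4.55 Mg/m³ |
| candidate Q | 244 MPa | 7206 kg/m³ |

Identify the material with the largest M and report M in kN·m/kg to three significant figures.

In SI units:
  candidate U: σ_y = 730.0 MPa, ρ = 19300 kg/m³
  candidate J: σ_y = 493.0 MPa, ρ = 10200 kg/m³
  candidate Y: σ_y = 835.0 MPa, ρ = 7900 kg/m³
  candidate F: σ_y = 53.30 MPa, ρ = 2483 kg/m³
  candidate C: σ_y = 504.0 MPa, ρ = 7830 kg/m³
  candidate B: σ_y = 240.0 MPa, ρ = 4550 kg/m³
  candidate Q: σ_y = 244.0 MPa, ρ = 7206 kg/m³
  candidate Y: M = 106 kN·m/kg
  candidate C: M = 64.4 kN·m/kg
  candidate B: M = 52.7 kN·m/kg
  candidate J: M = 48.3 kN·m/kg
  candidate U: M = 37.8 kN·m/kg
  candidate Q: M = 33.9 kN·m/kg
  candidate F: M = 21.5 kN·m/kg
Candidate Y ranks first.

candidate Y, M = 106 kN·m/kg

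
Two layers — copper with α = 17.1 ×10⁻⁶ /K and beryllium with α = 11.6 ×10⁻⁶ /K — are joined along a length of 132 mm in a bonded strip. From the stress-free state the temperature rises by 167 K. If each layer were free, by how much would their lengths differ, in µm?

121 µm

Δα = |17.1 − 11.6|×10⁻⁶/K = 5.50×10⁻⁶/K.
ΔL_mismatch = Δα·L·ΔT = 5.50×10⁻⁶ × 132.0 mm × 167.0 K = 121 µm.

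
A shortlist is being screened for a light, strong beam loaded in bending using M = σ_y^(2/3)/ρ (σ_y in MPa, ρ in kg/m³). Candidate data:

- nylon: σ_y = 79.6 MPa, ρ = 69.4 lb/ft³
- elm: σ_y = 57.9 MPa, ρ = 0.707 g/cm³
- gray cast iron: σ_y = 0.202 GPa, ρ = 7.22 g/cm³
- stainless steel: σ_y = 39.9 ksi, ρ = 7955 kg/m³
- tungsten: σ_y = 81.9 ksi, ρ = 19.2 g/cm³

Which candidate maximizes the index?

elm

Convert each candidate to consistent units, then evaluate M:
  nylon: σ_y = 79.60 MPa, ρ = 1112 kg/m³
  elm: σ_y = 57.90 MPa, ρ = 707.0 kg/m³
  gray cast iron: σ_y = 202.0 MPa, ρ = 7220 kg/m³
  stainless steel: σ_y = 275.1 MPa, ρ = 7955 kg/m³
  tungsten: σ_y = 564.7 MPa, ρ = 19200 kg/m³
  elm: M = 21.2×10⁻³
  nylon: M = 16.6×10⁻³
  stainless steel: M = 5.32×10⁻³
  gray cast iron: M = 4.77×10⁻³
  tungsten: M = 3.56×10⁻³
Highest index: elm.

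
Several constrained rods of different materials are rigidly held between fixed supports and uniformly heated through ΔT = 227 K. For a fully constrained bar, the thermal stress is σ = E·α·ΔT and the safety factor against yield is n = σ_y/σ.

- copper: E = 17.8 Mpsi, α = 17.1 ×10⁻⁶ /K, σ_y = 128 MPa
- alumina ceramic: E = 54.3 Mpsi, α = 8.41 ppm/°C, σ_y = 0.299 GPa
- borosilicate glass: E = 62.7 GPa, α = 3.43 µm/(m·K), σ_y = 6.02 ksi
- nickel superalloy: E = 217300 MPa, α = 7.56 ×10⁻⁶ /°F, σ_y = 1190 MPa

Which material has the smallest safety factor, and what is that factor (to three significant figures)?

Per material, after unit conversion:
  copper: E = 122.7, α = 17.1, σ_y = 128.0 → σ = 476 MPa, n = 0.269
  alumina ceramic: E = 374.4, α = 8.41, σ_y = 299.0 → σ = 715 MPa, n = 0.418
  borosilicate glass: E = 62.70, α = 3.43, σ_y = 41.51 → σ = 48.8 MPa, n = 0.850
  nickel superalloy: E = 217.3, α = 13.6, σ_y = 1190 → σ = 671 MPa, n = 1.77
Copper has the lowest safety factor, n = 0.269.

copper, n = 0.269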